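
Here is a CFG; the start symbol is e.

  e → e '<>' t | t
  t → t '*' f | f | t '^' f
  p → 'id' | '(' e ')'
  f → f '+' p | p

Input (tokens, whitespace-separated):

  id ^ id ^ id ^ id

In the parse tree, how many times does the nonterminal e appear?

[e [t [t [t [t [f [p id]]] ^ [f [p id]]] ^ [f [p id]]] ^ [f [p id]]]]

1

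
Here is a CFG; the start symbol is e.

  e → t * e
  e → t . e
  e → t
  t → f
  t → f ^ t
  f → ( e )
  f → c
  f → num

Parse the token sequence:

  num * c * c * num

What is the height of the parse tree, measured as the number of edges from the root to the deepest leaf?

[e [t [f num]] * [e [t [f c]] * [e [t [f c]] * [e [t [f num]]]]]]

6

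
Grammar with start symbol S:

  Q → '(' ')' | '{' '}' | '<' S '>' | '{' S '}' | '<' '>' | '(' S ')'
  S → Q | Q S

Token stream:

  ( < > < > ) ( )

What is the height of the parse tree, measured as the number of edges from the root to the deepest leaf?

5

[S [Q ( [S [Q < >] [S [Q < >]]] )] [S [Q ( )]]]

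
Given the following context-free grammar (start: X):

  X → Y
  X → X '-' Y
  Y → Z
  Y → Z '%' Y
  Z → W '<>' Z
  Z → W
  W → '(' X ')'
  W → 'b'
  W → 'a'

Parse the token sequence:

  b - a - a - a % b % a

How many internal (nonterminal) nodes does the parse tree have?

22

[X [X [X [X [Y [Z [W b]]]] - [Y [Z [W a]]]] - [Y [Z [W a]]]] - [Y [Z [W a]] % [Y [Z [W b]] % [Y [Z [W a]]]]]]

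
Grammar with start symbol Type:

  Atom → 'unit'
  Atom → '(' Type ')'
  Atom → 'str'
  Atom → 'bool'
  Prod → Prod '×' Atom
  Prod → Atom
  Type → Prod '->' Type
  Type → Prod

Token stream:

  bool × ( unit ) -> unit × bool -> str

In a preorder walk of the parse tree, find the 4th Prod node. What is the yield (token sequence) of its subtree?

unit × bool

[Type [Prod [Prod [Atom bool]] × [Atom ( [Type [Prod [Atom unit]]] )]] -> [Type [Prod [Prod [Atom unit]] × [Atom bool]] -> [Type [Prod [Atom str]]]]]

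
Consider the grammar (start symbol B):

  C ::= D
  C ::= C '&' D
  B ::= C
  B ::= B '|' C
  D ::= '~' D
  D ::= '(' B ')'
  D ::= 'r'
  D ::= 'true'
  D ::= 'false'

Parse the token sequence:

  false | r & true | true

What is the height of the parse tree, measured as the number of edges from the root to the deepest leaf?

5

[B [B [B [C [D false]]] | [C [C [D r]] & [D true]]] | [C [D true]]]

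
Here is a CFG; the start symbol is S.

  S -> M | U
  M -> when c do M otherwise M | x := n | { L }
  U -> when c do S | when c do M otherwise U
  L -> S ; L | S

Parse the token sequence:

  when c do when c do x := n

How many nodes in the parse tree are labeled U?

[S [U when c do [S [U when c do [S [M x := n]]]]]]

2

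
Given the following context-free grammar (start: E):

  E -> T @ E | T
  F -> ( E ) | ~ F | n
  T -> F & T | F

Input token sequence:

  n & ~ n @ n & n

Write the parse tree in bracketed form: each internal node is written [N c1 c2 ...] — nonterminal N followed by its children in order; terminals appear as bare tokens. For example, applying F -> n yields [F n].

[E [T [F n] & [T [F ~ [F n]]]] @ [E [T [F n] & [T [F n]]]]]

E
T @ E
F & T @ E
n & T @ E
n & F @ E
n & ~ F @ E
n & ~ n @ E
n & ~ n @ T
n & ~ n @ F & T
n & ~ n @ n & T
n & ~ n @ n & F
n & ~ n @ n & n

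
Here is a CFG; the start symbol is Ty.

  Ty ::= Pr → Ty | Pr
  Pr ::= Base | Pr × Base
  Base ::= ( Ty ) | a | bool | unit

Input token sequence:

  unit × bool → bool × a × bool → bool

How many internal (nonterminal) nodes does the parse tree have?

[Ty [Pr [Pr [Base unit]] × [Base bool]] → [Ty [Pr [Pr [Pr [Base bool]] × [Base a]] × [Base bool]] → [Ty [Pr [Base bool]]]]]

15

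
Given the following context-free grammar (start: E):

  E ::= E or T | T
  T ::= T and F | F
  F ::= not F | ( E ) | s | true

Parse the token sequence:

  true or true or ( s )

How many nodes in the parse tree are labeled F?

4

[E [E [E [T [F true]]] or [T [F true]]] or [T [F ( [E [T [F s]]] )]]]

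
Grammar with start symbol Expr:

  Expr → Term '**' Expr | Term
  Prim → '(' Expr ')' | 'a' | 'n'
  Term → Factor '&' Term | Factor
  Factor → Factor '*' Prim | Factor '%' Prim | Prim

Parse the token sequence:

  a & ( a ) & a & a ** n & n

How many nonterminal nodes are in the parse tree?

[Expr [Term [Factor [Prim a]] & [Term [Factor [Prim ( [Expr [Term [Factor [Prim a]]]] )]] & [Term [Factor [Prim a]] & [Term [Factor [Prim a]]]]]] ** [Expr [Term [Factor [Prim n]] & [Term [Factor [Prim n]]]]]]

24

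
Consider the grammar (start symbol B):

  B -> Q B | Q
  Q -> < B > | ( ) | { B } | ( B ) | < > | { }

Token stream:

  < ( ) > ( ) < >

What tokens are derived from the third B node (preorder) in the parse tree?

( ) < >

[B [Q < [B [Q ( )]] >] [B [Q ( )] [B [Q < >]]]]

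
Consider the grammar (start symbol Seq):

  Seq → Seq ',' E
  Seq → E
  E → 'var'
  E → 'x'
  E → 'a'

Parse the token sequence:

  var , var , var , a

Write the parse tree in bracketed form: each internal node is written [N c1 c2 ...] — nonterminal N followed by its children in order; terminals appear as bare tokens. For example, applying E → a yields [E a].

[Seq [Seq [Seq [Seq [E var]] , [E var]] , [E var]] , [E a]]

Seq
Seq , E
Seq , E , E
Seq , E , E , E
E , E , E , E
var , E , E , E
var , var , E , E
var , var , var , E
var , var , var , a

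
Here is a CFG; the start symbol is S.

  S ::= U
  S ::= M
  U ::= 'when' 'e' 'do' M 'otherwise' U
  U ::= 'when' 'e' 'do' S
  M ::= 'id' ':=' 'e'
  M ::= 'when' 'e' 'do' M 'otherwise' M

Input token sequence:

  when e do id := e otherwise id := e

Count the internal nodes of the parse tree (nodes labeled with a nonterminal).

4

[S [M when e do [M id := e] otherwise [M id := e]]]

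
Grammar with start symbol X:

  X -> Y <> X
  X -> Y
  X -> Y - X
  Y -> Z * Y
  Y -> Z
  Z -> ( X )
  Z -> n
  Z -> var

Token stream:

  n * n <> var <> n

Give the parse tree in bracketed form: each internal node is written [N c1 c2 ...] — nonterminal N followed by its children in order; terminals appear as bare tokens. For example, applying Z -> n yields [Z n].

[X [Y [Z n] * [Y [Z n]]] <> [X [Y [Z var]] <> [X [Y [Z n]]]]]

X
Y <> X
Z * Y <> X
n * Y <> X
n * Z <> X
n * n <> X
n * n <> Y <> X
n * n <> Z <> X
n * n <> var <> X
n * n <> var <> Y
n * n <> var <> Z
n * n <> var <> n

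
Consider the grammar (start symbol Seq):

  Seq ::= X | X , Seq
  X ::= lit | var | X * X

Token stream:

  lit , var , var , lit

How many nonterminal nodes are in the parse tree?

8

[Seq [X lit] , [Seq [X var] , [Seq [X var] , [Seq [X lit]]]]]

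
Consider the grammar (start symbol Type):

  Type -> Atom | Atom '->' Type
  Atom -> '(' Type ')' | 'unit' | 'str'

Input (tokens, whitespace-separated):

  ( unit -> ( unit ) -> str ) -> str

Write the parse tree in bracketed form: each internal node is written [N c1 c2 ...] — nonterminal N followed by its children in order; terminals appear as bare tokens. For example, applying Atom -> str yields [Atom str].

[Type [Atom ( [Type [Atom unit] -> [Type [Atom ( [Type [Atom unit]] )] -> [Type [Atom str]]]] )] -> [Type [Atom str]]]

Type
Atom -> Type
( Type ) -> Type
( Atom -> Type ) -> Type
( unit -> Type ) -> Type
( unit -> Atom -> Type ) -> Type
( unit -> ( Type ) -> Type ) -> Type
( unit -> ( Atom ) -> Type ) -> Type
( unit -> ( unit ) -> Type ) -> Type
( unit -> ( unit ) -> Atom ) -> Type
( unit -> ( unit ) -> str ) -> Type
( unit -> ( unit ) -> str ) -> Atom
( unit -> ( unit ) -> str ) -> str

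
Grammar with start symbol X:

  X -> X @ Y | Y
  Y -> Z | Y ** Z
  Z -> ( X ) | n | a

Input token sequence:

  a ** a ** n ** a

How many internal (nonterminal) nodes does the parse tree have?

[X [Y [Y [Y [Y [Z a]] ** [Z a]] ** [Z n]] ** [Z a]]]

9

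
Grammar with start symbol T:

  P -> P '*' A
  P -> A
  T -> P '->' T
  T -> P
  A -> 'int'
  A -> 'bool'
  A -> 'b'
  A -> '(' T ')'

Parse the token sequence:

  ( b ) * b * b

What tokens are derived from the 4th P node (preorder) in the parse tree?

b

[T [P [P [P [A ( [T [P [A b]]] )]] * [A b]] * [A b]]]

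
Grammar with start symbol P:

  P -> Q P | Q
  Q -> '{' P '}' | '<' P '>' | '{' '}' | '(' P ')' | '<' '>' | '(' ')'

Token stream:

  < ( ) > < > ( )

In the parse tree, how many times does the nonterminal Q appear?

4

[P [Q < [P [Q ( )]] >] [P [Q < >] [P [Q ( )]]]]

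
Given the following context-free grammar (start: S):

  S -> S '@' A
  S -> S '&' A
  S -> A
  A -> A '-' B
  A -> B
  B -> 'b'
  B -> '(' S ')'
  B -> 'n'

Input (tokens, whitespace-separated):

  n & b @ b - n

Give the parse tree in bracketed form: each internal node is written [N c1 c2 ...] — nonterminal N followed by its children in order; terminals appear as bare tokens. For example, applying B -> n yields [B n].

S
S @ A
S & A @ A
A & A @ A
B & A @ A
n & A @ A
n & B @ A
n & b @ A
n & b @ A - B
n & b @ B - B
n & b @ b - B
n & b @ b - n

[S [S [S [A [B n]]] & [A [B b]]] @ [A [A [B b]] - [B n]]]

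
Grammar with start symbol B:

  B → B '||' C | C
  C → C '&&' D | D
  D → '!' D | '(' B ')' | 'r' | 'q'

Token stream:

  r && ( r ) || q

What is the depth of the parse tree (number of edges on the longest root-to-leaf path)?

[B [B [C [C [D r]] && [D ( [B [C [D r]]] )]]] || [C [D q]]]

7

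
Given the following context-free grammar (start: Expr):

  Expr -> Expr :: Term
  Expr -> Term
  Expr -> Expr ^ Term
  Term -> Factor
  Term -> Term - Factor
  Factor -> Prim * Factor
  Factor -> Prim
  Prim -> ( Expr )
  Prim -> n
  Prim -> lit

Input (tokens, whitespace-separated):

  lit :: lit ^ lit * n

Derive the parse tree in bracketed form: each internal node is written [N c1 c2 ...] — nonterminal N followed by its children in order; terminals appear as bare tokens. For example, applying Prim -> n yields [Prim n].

Expr
Expr ^ Term
Expr :: Term ^ Term
Term :: Term ^ Term
Factor :: Term ^ Term
Prim :: Term ^ Term
lit :: Term ^ Term
lit :: Factor ^ Term
lit :: Prim ^ Term
lit :: lit ^ Term
lit :: lit ^ Factor
lit :: lit ^ Prim * Factor
lit :: lit ^ lit * Factor
lit :: lit ^ lit * Prim
lit :: lit ^ lit * n

[Expr [Expr [Expr [Term [Factor [Prim lit]]]] :: [Term [Factor [Prim lit]]]] ^ [Term [Factor [Prim lit] * [Factor [Prim n]]]]]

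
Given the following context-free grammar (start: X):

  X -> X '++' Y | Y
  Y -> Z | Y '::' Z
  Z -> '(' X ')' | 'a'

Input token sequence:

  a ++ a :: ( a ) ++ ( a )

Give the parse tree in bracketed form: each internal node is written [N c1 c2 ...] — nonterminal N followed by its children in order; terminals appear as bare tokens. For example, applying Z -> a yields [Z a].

[X [X [X [Y [Z a]]] ++ [Y [Y [Z a]] :: [Z ( [X [Y [Z a]]] )]]] ++ [Y [Z ( [X [Y [Z a]]] )]]]

X
X ++ Y
X ++ Y ++ Y
Y ++ Y ++ Y
Z ++ Y ++ Y
a ++ Y ++ Y
a ++ Y :: Z ++ Y
a ++ Z :: Z ++ Y
a ++ a :: Z ++ Y
a ++ a :: ( X ) ++ Y
a ++ a :: ( Y ) ++ Y
a ++ a :: ( Z ) ++ Y
a ++ a :: ( a ) ++ Y
a ++ a :: ( a ) ++ Z
a ++ a :: ( a ) ++ ( X )
a ++ a :: ( a ) ++ ( Y )
a ++ a :: ( a ) ++ ( Z )
a ++ a :: ( a ) ++ ( a )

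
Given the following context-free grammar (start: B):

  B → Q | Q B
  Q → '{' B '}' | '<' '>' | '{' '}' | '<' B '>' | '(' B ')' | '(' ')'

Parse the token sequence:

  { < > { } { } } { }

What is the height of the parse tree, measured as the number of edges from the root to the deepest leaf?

6

[B [Q { [B [Q < >] [B [Q { }] [B [Q { }]]]] }] [B [Q { }]]]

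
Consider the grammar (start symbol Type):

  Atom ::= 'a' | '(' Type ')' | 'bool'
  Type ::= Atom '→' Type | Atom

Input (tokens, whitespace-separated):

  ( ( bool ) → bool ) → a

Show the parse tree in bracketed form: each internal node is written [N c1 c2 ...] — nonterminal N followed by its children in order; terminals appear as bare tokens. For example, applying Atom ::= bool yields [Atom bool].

Type
Atom → Type
( Type ) → Type
( Atom → Type ) → Type
( ( Type ) → Type ) → Type
( ( Atom ) → Type ) → Type
( ( bool ) → Type ) → Type
( ( bool ) → Atom ) → Type
( ( bool ) → bool ) → Type
( ( bool ) → bool ) → Atom
( ( bool ) → bool ) → a

[Type [Atom ( [Type [Atom ( [Type [Atom bool]] )] → [Type [Atom bool]]] )] → [Type [Atom a]]]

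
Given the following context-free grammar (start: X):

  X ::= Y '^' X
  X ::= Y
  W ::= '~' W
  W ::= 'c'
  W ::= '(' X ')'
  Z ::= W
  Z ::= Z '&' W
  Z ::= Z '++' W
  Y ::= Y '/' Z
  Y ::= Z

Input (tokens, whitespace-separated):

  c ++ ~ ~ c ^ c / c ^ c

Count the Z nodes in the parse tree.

5

[X [Y [Z [Z [W c]] ++ [W ~ [W ~ [W c]]]]] ^ [X [Y [Y [Z [W c]]] / [Z [W c]]] ^ [X [Y [Z [W c]]]]]]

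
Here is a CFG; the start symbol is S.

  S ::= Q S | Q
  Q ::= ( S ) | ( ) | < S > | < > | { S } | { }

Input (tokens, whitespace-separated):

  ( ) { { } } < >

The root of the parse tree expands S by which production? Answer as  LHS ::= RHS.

[S [Q ( )] [S [Q { [S [Q { }]] }] [S [Q < >]]]]

S ::= Q S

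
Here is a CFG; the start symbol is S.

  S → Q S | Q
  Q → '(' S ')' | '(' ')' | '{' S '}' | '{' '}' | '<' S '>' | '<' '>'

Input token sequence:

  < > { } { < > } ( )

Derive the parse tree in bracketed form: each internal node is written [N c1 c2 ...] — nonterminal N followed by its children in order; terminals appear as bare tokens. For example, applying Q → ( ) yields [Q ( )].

[S [Q < >] [S [Q { }] [S [Q { [S [Q < >]] }] [S [Q ( )]]]]]

S
Q S
< > S
< > Q S
< > { } S
< > { } Q S
< > { } { S } S
< > { } { Q } S
< > { } { < > } S
< > { } { < > } Q
< > { } { < > } ( )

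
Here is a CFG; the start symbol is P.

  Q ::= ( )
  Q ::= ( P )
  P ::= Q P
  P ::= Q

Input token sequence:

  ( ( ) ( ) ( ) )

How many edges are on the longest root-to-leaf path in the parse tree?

6

[P [Q ( [P [Q ( )] [P [Q ( )] [P [Q ( )]]]] )]]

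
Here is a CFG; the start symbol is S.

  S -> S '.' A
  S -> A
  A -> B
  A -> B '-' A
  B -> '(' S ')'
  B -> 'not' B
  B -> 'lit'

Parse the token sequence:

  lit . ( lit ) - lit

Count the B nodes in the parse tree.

[S [S [A [B lit]]] . [A [B ( [S [A [B lit]]] )] - [A [B lit]]]]

4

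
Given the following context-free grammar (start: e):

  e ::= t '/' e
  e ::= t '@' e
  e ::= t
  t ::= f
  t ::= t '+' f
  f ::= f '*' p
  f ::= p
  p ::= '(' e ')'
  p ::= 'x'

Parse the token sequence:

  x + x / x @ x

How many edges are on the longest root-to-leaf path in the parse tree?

6

[e [t [t [f [p x]]] + [f [p x]]] / [e [t [f [p x]]] @ [e [t [f [p x]]]]]]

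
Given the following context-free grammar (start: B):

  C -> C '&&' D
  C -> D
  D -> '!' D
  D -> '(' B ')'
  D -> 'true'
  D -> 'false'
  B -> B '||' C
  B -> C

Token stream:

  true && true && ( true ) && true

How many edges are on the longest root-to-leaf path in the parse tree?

[B [C [C [C [C [D true]] && [D true]] && [D ( [B [C [D true]]] )]] && [D true]]]

7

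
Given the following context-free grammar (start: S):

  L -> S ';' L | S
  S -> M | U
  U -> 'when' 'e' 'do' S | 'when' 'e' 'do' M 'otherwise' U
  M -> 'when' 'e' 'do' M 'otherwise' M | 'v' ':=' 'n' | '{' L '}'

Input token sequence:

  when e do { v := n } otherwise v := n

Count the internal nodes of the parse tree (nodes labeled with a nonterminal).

[S [M when e do [M { [L [S [M v := n]]] }] otherwise [M v := n]]]

7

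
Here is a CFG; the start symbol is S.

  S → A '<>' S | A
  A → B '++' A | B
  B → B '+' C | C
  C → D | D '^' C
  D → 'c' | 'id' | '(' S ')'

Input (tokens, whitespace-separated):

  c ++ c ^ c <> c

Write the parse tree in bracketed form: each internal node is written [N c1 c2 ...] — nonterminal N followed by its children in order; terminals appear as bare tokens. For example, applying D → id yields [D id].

S
A <> S
B ++ A <> S
C ++ A <> S
D ++ A <> S
c ++ A <> S
c ++ B <> S
c ++ C <> S
c ++ D ^ C <> S
c ++ c ^ C <> S
c ++ c ^ D <> S
c ++ c ^ c <> S
c ++ c ^ c <> A
c ++ c ^ c <> B
c ++ c ^ c <> C
c ++ c ^ c <> D
c ++ c ^ c <> c

[S [A [B [C [D c]]] ++ [A [B [C [D c] ^ [C [D c]]]]]] <> [S [A [B [C [D c]]]]]]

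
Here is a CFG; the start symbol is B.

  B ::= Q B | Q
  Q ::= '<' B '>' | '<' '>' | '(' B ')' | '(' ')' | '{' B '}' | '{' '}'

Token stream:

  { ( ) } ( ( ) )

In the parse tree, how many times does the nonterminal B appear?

[B [Q { [B [Q ( )]] }] [B [Q ( [B [Q ( )]] )]]]

4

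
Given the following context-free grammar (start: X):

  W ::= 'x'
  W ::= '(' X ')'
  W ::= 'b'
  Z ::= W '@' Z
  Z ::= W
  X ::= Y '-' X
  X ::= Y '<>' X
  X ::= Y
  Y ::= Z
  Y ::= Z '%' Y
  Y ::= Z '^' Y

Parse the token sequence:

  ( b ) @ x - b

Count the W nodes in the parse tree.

[X [Y [Z [W ( [X [Y [Z [W b]]]] )] @ [Z [W x]]]] - [X [Y [Z [W b]]]]]

4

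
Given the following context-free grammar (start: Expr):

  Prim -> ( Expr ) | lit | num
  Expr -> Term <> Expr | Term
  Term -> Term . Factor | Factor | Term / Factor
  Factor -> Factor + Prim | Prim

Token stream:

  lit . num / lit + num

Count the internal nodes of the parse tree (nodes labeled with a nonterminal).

[Expr [Term [Term [Term [Factor [Prim lit]]] . [Factor [Prim num]]] / [Factor [Factor [Prim lit]] + [Prim num]]]]

12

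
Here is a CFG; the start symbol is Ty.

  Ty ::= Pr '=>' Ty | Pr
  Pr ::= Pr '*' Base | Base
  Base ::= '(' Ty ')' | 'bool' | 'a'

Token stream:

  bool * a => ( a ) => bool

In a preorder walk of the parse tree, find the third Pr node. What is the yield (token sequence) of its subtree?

[Ty [Pr [Pr [Base bool]] * [Base a]] => [Ty [Pr [Base ( [Ty [Pr [Base a]]] )]] => [Ty [Pr [Base bool]]]]]

( a )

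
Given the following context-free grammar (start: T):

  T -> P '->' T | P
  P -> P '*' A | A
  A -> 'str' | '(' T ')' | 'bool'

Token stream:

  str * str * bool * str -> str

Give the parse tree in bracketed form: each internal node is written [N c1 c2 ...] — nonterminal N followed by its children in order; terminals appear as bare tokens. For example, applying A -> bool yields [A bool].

[T [P [P [P [P [A str]] * [A str]] * [A bool]] * [A str]] -> [T [P [A str]]]]

T
P -> T
P * A -> T
P * A * A -> T
P * A * A * A -> T
A * A * A * A -> T
str * A * A * A -> T
str * str * A * A -> T
str * str * bool * A -> T
str * str * bool * str -> T
str * str * bool * str -> P
str * str * bool * str -> A
str * str * bool * str -> str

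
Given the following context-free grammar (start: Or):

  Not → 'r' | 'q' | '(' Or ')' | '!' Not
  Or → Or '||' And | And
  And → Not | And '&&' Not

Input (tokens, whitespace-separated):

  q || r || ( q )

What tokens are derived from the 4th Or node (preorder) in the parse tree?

[Or [Or [Or [And [Not q]]] || [And [Not r]]] || [And [Not ( [Or [And [Not q]]] )]]]

q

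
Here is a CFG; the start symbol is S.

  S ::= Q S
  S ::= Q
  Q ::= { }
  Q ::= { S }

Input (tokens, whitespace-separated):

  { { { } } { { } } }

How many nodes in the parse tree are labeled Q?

5

[S [Q { [S [Q { [S [Q { }]] }] [S [Q { [S [Q { }]] }]]] }]]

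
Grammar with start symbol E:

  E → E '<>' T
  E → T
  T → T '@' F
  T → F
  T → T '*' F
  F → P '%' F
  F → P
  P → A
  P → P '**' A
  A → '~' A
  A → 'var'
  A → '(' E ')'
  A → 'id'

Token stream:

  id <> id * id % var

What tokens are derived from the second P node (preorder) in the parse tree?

[E [E [T [F [P [A id]]]]] <> [T [T [F [P [A id]]]] * [F [P [A id]] % [F [P [A var]]]]]]

id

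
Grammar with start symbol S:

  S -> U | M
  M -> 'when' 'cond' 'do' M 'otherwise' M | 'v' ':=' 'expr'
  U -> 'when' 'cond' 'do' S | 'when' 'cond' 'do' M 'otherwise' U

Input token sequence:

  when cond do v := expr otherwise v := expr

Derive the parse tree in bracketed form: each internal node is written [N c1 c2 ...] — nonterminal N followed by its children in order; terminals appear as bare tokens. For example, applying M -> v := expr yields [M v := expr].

S
M
when cond do M otherwise M
when cond do v := expr otherwise M
when cond do v := expr otherwise v := expr

[S [M when cond do [M v := expr] otherwise [M v := expr]]]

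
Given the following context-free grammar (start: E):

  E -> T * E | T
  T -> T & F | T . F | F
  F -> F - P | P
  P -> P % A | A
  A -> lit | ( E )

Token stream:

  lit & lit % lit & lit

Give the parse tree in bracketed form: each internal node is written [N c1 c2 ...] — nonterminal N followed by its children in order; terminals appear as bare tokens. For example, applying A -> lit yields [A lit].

E
T
T & F
T & F & F
F & F & F
P & F & F
A & F & F
lit & F & F
lit & P & F
lit & P % A & F
lit & A % A & F
lit & lit % A & F
lit & lit % lit & F
lit & lit % lit & P
lit & lit % lit & A
lit & lit % lit & lit

[E [T [T [T [F [P [A lit]]]] & [F [P [P [A lit]] % [A lit]]]] & [F [P [A lit]]]]]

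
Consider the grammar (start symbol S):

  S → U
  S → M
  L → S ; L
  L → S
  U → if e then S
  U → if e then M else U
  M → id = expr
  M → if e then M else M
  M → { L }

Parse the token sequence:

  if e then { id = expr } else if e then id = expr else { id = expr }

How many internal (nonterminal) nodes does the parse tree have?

[S [M if e then [M { [L [S [M id = expr]]] }] else [M if e then [M id = expr] else [M { [L [S [M id = expr]]] }]]]]

12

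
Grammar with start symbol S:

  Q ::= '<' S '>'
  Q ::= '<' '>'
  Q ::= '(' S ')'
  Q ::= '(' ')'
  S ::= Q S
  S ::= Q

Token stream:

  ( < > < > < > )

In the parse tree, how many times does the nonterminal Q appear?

[S [Q ( [S [Q < >] [S [Q < >] [S [Q < >]]]] )]]

4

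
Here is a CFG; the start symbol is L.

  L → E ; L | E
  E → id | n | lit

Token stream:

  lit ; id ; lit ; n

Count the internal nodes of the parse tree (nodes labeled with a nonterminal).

[L [E lit] ; [L [E id] ; [L [E lit] ; [L [E n]]]]]

8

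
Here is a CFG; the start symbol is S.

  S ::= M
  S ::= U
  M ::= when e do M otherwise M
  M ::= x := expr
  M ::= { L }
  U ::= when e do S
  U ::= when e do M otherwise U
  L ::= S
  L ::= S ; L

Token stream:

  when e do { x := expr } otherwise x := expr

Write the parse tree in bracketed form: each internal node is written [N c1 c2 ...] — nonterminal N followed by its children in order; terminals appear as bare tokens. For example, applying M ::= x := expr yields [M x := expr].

S
M
when e do M otherwise M
when e do { L } otherwise M
when e do { S } otherwise M
when e do { M } otherwise M
when e do { x := expr } otherwise M
when e do { x := expr } otherwise x := expr

[S [M when e do [M { [L [S [M x := expr]]] }] otherwise [M x := expr]]]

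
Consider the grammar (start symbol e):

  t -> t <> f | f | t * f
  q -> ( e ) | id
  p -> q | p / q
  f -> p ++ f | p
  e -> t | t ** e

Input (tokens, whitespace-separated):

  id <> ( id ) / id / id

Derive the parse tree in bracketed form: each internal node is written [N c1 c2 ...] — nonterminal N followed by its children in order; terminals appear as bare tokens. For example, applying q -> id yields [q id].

e
t
t <> f
f <> f
p <> f
q <> f
id <> f
id <> p
id <> p / q
id <> p / q / q
id <> q / q / q
id <> ( e ) / q / q
id <> ( t ) / q / q
id <> ( f ) / q / q
id <> ( p ) / q / q
id <> ( q ) / q / q
id <> ( id ) / q / q
id <> ( id ) / id / q
id <> ( id ) / id / id

[e [t [t [f [p [q id]]]] <> [f [p [p [p [q ( [e [t [f [p [q id]]]]] )]] / [q id]] / [q id]]]]]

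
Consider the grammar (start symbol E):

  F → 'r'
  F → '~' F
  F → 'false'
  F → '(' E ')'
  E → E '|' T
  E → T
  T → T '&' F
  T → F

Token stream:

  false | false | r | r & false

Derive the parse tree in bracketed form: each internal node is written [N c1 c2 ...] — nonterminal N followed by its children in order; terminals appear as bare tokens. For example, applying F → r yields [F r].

E
E | T
E | T | T
E | T | T | T
T | T | T | T
F | T | T | T
false | T | T | T
false | F | T | T
false | false | T | T
false | false | F | T
false | false | r | T
false | false | r | T & F
false | false | r | F & F
false | false | r | r & F
false | false | r | r & false

[E [E [E [E [T [F false]]] | [T [F false]]] | [T [F r]]] | [T [T [F r]] & [F false]]]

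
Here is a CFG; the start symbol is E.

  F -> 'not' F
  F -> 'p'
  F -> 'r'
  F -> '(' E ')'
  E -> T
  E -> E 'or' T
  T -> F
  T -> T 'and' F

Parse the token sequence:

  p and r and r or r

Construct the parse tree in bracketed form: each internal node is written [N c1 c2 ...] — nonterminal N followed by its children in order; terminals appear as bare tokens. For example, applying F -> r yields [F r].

[E [E [T [T [T [F p]] and [F r]] and [F r]]] or [T [F r]]]

E
E or T
T or T
T and F or T
T and F and F or T
F and F and F or T
p and F and F or T
p and r and F or T
p and r and r or T
p and r and r or F
p and r and r or r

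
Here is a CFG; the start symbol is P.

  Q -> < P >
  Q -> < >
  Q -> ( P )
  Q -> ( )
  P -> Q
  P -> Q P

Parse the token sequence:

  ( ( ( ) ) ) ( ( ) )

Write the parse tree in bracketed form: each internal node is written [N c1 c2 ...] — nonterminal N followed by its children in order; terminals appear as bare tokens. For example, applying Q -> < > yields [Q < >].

P
Q P
( P ) P
( Q ) P
( ( P ) ) P
( ( Q ) ) P
( ( ( ) ) ) P
( ( ( ) ) ) Q
( ( ( ) ) ) ( P )
( ( ( ) ) ) ( Q )
( ( ( ) ) ) ( ( ) )

[P [Q ( [P [Q ( [P [Q ( )]] )]] )] [P [Q ( [P [Q ( )]] )]]]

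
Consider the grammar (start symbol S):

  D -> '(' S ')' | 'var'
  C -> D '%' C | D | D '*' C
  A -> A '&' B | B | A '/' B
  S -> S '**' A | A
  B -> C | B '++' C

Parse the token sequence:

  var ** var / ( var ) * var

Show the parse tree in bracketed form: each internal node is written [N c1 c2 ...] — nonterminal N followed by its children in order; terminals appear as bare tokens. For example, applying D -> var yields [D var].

[S [S [A [B [C [D var]]]]] ** [A [A [B [C [D var]]]] / [B [C [D ( [S [A [B [C [D var]]]]] )] * [C [D var]]]]]]

S
S ** A
A ** A
B ** A
C ** A
D ** A
var ** A
var ** A / B
var ** B / B
var ** C / B
var ** D / B
var ** var / B
var ** var / C
var ** var / D * C
var ** var / ( S ) * C
var ** var / ( A ) * C
var ** var / ( B ) * C
var ** var / ( C ) * C
var ** var / ( D ) * C
var ** var / ( var ) * C
var ** var / ( var ) * D
var ** var / ( var ) * var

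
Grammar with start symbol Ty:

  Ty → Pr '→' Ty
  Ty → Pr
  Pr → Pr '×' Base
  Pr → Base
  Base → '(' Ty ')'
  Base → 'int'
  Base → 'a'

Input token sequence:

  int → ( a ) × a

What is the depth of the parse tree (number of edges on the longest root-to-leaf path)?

[Ty [Pr [Base int]] → [Ty [Pr [Pr [Base ( [Ty [Pr [Base a]]] )]] × [Base a]]]]

8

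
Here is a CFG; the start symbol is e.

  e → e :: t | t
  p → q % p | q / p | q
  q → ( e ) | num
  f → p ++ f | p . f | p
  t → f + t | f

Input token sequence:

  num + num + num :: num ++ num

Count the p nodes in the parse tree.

[e [e [t [f [p [q num]]] + [t [f [p [q num]]] + [t [f [p [q num]]]]]]] :: [t [f [p [q num]] ++ [f [p [q num]]]]]]

5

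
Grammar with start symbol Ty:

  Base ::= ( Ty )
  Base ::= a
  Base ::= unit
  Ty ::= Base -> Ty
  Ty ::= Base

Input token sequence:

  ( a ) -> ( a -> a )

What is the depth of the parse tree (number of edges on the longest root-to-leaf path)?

[Ty [Base ( [Ty [Base a]] )] -> [Ty [Base ( [Ty [Base a] -> [Ty [Base a]]] )]]]

6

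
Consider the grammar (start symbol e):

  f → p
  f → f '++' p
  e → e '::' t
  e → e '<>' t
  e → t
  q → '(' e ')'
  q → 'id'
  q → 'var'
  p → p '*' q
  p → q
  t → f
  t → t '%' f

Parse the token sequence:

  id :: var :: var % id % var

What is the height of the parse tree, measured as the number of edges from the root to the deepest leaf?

[e [e [e [t [f [p [q id]]]]] :: [t [f [p [q var]]]]] :: [t [t [t [f [p [q var]]]] % [f [p [q id]]]] % [f [p [q var]]]]]

7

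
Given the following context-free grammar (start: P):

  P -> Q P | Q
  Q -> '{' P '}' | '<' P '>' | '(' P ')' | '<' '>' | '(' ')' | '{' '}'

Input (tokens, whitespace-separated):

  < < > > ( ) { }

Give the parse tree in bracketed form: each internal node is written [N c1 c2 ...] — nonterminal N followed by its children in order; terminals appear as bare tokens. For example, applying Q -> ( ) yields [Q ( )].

[P [Q < [P [Q < >]] >] [P [Q ( )] [P [Q { }]]]]

P
Q P
< P > P
< Q > P
< < > > P
< < > > Q P
< < > > ( ) P
< < > > ( ) Q
< < > > ( ) { }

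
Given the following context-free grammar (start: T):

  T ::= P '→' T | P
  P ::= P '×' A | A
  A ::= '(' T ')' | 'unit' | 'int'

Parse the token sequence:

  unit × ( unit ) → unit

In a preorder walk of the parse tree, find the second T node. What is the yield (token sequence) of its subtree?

unit

[T [P [P [A unit]] × [A ( [T [P [A unit]]] )]] → [T [P [A unit]]]]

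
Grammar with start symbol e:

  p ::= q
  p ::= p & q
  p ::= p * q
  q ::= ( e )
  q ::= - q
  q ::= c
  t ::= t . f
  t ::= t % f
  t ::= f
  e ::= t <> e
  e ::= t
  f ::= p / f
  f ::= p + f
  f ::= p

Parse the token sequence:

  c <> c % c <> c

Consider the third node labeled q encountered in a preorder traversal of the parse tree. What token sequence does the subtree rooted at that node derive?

[e [t [f [p [q c]]]] <> [e [t [t [f [p [q c]]]] % [f [p [q c]]]] <> [e [t [f [p [q c]]]]]]]

c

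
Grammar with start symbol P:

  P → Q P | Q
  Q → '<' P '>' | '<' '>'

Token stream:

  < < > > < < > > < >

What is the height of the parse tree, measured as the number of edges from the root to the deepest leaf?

[P [Q < [P [Q < >]] >] [P [Q < [P [Q < >]] >] [P [Q < >]]]]

5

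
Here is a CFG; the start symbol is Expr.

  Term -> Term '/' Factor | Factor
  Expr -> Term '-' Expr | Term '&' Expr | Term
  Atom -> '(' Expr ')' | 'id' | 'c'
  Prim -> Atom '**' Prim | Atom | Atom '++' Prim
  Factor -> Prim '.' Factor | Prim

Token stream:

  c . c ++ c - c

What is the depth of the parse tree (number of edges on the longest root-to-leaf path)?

7

[Expr [Term [Factor [Prim [Atom c]] . [Factor [Prim [Atom c] ++ [Prim [Atom c]]]]]] - [Expr [Term [Factor [Prim [Atom c]]]]]]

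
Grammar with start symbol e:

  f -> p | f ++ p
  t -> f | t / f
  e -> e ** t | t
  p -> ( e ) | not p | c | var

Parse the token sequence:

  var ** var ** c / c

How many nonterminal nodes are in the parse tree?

[e [e [e [t [f [p var]]]] ** [t [f [p var]]]] ** [t [t [f [p c]]] / [f [p c]]]]

15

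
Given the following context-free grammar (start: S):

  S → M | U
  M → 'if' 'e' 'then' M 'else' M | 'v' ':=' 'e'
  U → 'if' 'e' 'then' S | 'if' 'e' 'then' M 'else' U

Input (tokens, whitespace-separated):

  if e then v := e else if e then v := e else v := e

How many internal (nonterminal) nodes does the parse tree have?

[S [M if e then [M v := e] else [M if e then [M v := e] else [M v := e]]]]

6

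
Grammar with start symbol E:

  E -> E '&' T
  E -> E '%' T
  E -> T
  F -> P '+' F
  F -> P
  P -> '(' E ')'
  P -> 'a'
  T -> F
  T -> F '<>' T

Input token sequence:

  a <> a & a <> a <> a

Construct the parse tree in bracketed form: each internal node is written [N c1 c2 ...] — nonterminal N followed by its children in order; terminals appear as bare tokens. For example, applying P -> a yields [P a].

E
E & T
T & T
F <> T & T
P <> T & T
a <> T & T
a <> F & T
a <> P & T
a <> a & T
a <> a & F <> T
a <> a & P <> T
a <> a & a <> T
a <> a & a <> F <> T
a <> a & a <> P <> T
a <> a & a <> a <> T
a <> a & a <> a <> F
a <> a & a <> a <> P
a <> a & a <> a <> a

[E [E [T [F [P a]] <> [T [F [P a]]]]] & [T [F [P a]] <> [T [F [P a]] <> [T [F [P a]]]]]]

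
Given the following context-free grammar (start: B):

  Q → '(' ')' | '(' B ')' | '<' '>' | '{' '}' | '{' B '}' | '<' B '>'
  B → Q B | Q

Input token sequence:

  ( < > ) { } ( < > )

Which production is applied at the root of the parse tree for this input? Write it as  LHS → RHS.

B → Q B

[B [Q ( [B [Q < >]] )] [B [Q { }] [B [Q ( [B [Q < >]] )]]]]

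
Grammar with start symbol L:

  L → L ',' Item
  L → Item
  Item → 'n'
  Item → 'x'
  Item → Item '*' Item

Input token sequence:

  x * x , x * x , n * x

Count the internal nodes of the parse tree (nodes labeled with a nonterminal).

[L [L [L [Item [Item x] * [Item x]]] , [Item [Item x] * [Item x]]] , [Item [Item n] * [Item x]]]

12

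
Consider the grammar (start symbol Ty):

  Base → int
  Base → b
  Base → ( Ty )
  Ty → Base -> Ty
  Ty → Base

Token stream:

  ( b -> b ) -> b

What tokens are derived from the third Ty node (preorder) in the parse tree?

b

[Ty [Base ( [Ty [Base b] -> [Ty [Base b]]] )] -> [Ty [Base b]]]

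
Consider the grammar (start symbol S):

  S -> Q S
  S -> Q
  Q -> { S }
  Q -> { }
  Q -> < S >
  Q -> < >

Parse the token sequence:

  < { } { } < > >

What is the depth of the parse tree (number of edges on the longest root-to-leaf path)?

[S [Q < [S [Q { }] [S [Q { }] [S [Q < >]]]] >]]

6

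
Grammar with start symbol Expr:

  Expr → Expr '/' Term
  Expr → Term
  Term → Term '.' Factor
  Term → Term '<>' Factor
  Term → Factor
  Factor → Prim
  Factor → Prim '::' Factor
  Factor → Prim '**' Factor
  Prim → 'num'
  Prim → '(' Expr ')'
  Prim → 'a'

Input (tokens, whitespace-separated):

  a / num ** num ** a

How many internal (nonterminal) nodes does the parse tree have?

[Expr [Expr [Term [Factor [Prim a]]]] / [Term [Factor [Prim num] ** [Factor [Prim num] ** [Factor [Prim a]]]]]]

12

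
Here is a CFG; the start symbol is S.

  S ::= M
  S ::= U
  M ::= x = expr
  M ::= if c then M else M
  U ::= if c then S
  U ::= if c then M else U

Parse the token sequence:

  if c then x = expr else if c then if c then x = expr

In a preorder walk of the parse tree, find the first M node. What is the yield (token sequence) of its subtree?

[S [U if c then [M x = expr] else [U if c then [S [U if c then [S [M x = expr]]]]]]]

x = expr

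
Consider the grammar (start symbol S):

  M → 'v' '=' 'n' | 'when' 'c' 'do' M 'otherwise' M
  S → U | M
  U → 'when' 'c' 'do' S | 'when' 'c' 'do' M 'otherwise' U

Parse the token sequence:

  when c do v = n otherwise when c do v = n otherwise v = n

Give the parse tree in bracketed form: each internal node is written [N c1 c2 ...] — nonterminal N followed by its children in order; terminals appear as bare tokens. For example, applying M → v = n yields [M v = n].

[S [M when c do [M v = n] otherwise [M when c do [M v = n] otherwise [M v = n]]]]

S
M
when c do M otherwise M
when c do v = n otherwise M
when c do v = n otherwise when c do M otherwise M
when c do v = n otherwise when c do v = n otherwise M
when c do v = n otherwise when c do v = n otherwise v = n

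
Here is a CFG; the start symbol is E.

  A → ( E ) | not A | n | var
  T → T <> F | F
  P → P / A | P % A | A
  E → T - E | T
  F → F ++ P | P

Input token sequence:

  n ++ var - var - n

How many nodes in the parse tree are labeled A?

4

[E [T [F [F [P [A n]]] ++ [P [A var]]]] - [E [T [F [P [A var]]]] - [E [T [F [P [A n]]]]]]]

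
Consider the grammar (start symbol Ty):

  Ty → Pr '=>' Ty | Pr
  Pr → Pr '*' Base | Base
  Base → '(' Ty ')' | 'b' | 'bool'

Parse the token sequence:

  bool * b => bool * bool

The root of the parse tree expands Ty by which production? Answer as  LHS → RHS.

[Ty [Pr [Pr [Base bool]] * [Base b]] => [Ty [Pr [Pr [Base bool]] * [Base bool]]]]

Ty → Pr '=>' Ty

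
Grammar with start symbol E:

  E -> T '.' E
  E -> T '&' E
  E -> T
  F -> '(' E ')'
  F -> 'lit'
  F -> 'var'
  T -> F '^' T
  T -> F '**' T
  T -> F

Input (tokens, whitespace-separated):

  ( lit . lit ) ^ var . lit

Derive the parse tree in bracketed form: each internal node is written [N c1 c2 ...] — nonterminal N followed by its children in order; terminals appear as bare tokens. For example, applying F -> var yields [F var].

[E [T [F ( [E [T [F lit]] . [E [T [F lit]]]] )] ^ [T [F var]]] . [E [T [F lit]]]]

E
T . E
F ^ T . E
( E ) ^ T . E
( T . E ) ^ T . E
( F . E ) ^ T . E
( lit . E ) ^ T . E
( lit . T ) ^ T . E
( lit . F ) ^ T . E
( lit . lit ) ^ T . E
( lit . lit ) ^ F . E
( lit . lit ) ^ var . E
( lit . lit ) ^ var . T
( lit . lit ) ^ var . F
( lit . lit ) ^ var . lit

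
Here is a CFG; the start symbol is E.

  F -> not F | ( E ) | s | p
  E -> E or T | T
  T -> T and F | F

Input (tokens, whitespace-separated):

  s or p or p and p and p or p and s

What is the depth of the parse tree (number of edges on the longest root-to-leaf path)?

[E [E [E [E [T [F s]]] or [T [F p]]] or [T [T [T [F p]] and [F p]] and [F p]]] or [T [T [F p]] and [F s]]]

6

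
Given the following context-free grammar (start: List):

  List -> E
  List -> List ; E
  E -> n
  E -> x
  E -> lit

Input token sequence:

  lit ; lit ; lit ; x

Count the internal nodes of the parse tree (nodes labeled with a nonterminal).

[List [List [List [List [E lit]] ; [E lit]] ; [E lit]] ; [E x]]

8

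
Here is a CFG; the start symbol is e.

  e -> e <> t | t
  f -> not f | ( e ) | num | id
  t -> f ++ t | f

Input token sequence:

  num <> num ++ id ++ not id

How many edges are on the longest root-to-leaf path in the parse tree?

[e [e [t [f num]]] <> [t [f num] ++ [t [f id] ++ [t [f not [f id]]]]]]

6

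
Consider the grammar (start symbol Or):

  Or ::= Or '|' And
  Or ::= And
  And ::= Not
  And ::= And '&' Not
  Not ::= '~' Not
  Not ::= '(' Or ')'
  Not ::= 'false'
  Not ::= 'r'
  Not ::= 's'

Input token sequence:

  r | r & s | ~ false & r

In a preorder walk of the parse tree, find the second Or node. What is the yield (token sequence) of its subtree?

r | r & s

[Or [Or [Or [And [Not r]]] | [And [And [Not r]] & [Not s]]] | [And [And [Not ~ [Not false]]] & [Not r]]]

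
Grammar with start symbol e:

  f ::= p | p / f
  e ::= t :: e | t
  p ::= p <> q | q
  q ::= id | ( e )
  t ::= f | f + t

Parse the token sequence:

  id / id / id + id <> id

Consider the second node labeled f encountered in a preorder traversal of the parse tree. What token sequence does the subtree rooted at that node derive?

id / id

[e [t [f [p [q id]] / [f [p [q id]] / [f [p [q id]]]]] + [t [f [p [p [q id]] <> [q id]]]]]]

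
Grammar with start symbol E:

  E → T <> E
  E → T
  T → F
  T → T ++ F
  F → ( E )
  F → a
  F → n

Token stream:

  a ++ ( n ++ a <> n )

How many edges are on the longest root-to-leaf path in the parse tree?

7

[E [T [T [F a]] ++ [F ( [E [T [T [F n]] ++ [F a]] <> [E [T [F n]]]] )]]]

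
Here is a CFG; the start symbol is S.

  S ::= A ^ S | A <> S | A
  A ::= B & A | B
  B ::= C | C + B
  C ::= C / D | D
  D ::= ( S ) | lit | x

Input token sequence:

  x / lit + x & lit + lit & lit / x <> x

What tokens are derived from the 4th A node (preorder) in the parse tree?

x

[S [A [B [C [C [D x]] / [D lit]] + [B [C [D x]]]] & [A [B [C [D lit]] + [B [C [D lit]]]] & [A [B [C [C [D lit]] / [D x]]]]]] <> [S [A [B [C [D x]]]]]]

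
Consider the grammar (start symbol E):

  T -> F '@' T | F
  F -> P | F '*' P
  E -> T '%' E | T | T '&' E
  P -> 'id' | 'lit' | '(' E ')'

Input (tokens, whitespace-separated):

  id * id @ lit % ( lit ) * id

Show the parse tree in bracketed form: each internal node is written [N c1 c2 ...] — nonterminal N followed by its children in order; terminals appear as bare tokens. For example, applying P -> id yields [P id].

[E [T [F [F [P id]] * [P id]] @ [T [F [P lit]]]] % [E [T [F [F [P ( [E [T [F [P lit]]]] )]] * [P id]]]]]

E
T % E
F @ T % E
F * P @ T % E
P * P @ T % E
id * P @ T % E
id * id @ T % E
id * id @ F % E
id * id @ P % E
id * id @ lit % E
id * id @ lit % T
id * id @ lit % F
id * id @ lit % F * P
id * id @ lit % P * P
id * id @ lit % ( E ) * P
id * id @ lit % ( T ) * P
id * id @ lit % ( F ) * P
id * id @ lit % ( P ) * P
id * id @ lit % ( lit ) * P
id * id @ lit % ( lit ) * id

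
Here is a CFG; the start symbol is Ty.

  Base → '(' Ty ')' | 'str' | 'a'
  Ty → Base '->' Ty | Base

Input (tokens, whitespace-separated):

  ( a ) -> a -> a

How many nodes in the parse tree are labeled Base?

4

[Ty [Base ( [Ty [Base a]] )] -> [Ty [Base a] -> [Ty [Base a]]]]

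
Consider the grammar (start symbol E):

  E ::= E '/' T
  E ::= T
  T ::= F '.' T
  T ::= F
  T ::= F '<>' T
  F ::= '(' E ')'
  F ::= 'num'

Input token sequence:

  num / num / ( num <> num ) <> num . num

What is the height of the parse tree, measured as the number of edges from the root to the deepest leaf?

7

[E [E [E [T [F num]]] / [T [F num]]] / [T [F ( [E [T [F num] <> [T [F num]]]] )] <> [T [F num] . [T [F num]]]]]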